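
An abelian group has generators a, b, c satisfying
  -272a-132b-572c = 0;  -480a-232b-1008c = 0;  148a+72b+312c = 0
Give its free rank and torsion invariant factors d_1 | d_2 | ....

Answer: M ≅ ℤ/4 ⊕ ℤ/4 ⊕ ℤ/8

Derivation:
rank_ℚ(R)=3; free=3−3=0
SNF(R) diag = [4, 4, 8] → torsion [4, 4, 8]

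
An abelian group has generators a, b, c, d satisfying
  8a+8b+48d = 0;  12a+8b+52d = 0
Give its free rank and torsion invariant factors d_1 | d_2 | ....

Answer: M ≅ ℤ^2 ⊕ ℤ/4 ⊕ ℤ/8

Derivation:
rank_ℚ(R)=2; free=4−2=2
SNF(R) diag = [4, 8] → torsion [4, 8]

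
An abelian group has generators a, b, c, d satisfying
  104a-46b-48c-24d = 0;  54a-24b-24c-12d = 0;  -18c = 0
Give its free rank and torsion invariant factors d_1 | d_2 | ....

Answer: M ≅ ℤ^1 ⊕ ℤ/2 ⊕ ℤ/6 ⊕ ℤ/18

Derivation:
rank_ℚ(R)=3; free=4−3=1
SNF(R) diag = [2, 6, 18] → torsion [2, 6, 18]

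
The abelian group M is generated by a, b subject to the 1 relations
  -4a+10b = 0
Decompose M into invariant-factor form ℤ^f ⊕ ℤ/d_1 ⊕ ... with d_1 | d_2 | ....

rank_ℚ(R)=1; free=2−1=1
SNF(R) diag = [2] → torsion [2]

Answer: M ≅ ℤ^1 ⊕ ℤ/2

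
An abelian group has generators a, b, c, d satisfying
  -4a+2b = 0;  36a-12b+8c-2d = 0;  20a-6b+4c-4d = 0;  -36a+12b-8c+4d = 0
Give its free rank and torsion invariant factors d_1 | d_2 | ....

rank_ℚ(R)=4; free=4−4=0
SNF(R) diag = [2, 2, 4, 4] → torsion [2, 2, 4, 4]

Answer: M ≅ ℤ/2 ⊕ ℤ/2 ⊕ ℤ/4 ⊕ ℤ/4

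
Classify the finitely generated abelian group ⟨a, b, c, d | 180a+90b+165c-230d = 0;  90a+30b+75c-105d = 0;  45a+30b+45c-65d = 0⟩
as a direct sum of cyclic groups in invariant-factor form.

Answer: M ≅ ℤ^1 ⊕ ℤ/5 ⊕ ℤ/15 ⊕ ℤ/15

Derivation:
rank_ℚ(R)=3; free=4−3=1
SNF(R) diag = [5, 15, 15] → torsion [5, 15, 15]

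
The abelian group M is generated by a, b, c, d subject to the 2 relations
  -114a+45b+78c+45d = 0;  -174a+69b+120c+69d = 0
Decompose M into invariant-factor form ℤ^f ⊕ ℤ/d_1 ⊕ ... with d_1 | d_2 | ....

rank_ℚ(R)=2; free=4−2=2
SNF(R) diag = [3, 6] → torsion [3, 6]

Answer: M ≅ ℤ^2 ⊕ ℤ/3 ⊕ ℤ/6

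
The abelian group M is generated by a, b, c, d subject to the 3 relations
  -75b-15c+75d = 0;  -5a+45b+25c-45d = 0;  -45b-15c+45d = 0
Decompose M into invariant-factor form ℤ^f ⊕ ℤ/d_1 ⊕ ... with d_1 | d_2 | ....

Answer: M ≅ ℤ^1 ⊕ ℤ/5 ⊕ ℤ/15 ⊕ ℤ/30

Derivation:
rank_ℚ(R)=3; free=4−3=1
SNF(R) diag = [5, 15, 30] → torsion [5, 15, 30]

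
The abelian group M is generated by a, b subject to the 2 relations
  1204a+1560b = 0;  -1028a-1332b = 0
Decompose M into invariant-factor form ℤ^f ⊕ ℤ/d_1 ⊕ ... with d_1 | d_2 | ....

Answer: M ≅ ℤ/4 ⊕ ℤ/12

Derivation:
rank_ℚ(R)=2; free=2−2=0
SNF(R) diag = [4, 12] → torsion [4, 12]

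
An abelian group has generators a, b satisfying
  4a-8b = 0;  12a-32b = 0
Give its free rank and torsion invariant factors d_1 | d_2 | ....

Answer: M ≅ ℤ/4 ⊕ ℤ/8

Derivation:
rank_ℚ(R)=2; free=2−2=0
SNF(R) diag = [4, 8] → torsion [4, 8]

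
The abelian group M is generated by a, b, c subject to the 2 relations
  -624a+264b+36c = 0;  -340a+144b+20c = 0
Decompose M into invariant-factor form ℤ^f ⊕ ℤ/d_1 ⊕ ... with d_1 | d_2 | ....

Answer: M ≅ ℤ^1 ⊕ ℤ/4 ⊕ ℤ/12

Derivation:
rank_ℚ(R)=2; free=3−2=1
SNF(R) diag = [4, 12] → torsion [4, 12]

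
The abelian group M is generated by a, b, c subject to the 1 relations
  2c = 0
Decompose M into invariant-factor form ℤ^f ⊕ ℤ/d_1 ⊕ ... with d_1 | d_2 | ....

rank_ℚ(R)=1; free=3−1=2
SNF(R) diag = [2] → torsion [2]

Answer: M ≅ ℤ^2 ⊕ ℤ/2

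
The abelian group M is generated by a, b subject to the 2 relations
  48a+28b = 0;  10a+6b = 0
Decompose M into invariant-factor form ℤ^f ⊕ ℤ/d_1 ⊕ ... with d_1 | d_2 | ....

rank_ℚ(R)=2; free=2−2=0
SNF(R) diag = [2, 4] → torsion [2, 4]

Answer: M ≅ ℤ/2 ⊕ ℤ/4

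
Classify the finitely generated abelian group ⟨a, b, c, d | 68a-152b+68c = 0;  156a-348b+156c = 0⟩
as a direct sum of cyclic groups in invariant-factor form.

Answer: M ≅ ℤ^2 ⊕ ℤ/4 ⊕ ℤ/12

Derivation:
rank_ℚ(R)=2; free=4−2=2
SNF(R) diag = [4, 12] → torsion [4, 12]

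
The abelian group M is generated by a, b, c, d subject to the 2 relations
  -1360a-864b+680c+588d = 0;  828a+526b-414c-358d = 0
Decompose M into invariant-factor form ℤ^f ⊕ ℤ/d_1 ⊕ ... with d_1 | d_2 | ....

Answer: M ≅ ℤ^2 ⊕ ℤ/2 ⊕ ℤ/4

Derivation:
rank_ℚ(R)=2; free=4−2=2
SNF(R) diag = [2, 4] → torsion [2, 4]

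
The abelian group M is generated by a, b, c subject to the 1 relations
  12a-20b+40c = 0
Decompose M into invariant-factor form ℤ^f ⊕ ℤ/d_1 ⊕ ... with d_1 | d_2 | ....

Answer: M ≅ ℤ^2 ⊕ ℤ/4

Derivation:
rank_ℚ(R)=1; free=3−1=2
SNF(R) diag = [4] → torsion [4]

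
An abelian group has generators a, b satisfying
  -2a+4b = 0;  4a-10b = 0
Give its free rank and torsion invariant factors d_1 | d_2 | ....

Answer: M ≅ ℤ/2 ⊕ ℤ/2

Derivation:
rank_ℚ(R)=2; free=2−2=0
SNF(R) diag = [2, 2] → torsion [2, 2]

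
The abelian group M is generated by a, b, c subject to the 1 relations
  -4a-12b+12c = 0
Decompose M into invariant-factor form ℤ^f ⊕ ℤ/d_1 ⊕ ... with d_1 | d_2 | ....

rank_ℚ(R)=1; free=3−1=2
SNF(R) diag = [4] → torsion [4]

Answer: M ≅ ℤ^2 ⊕ ℤ/4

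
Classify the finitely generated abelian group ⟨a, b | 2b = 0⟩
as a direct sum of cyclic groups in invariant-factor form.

rank_ℚ(R)=1; free=2−1=1
SNF(R) diag = [2] → torsion [2]

Answer: M ≅ ℤ^1 ⊕ ℤ/2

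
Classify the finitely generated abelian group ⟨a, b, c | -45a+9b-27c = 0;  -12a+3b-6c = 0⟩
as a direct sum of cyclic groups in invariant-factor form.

rank_ℚ(R)=2; free=3−2=1
SNF(R) diag = [3, 9] → torsion [3, 9]

Answer: M ≅ ℤ^1 ⊕ ℤ/3 ⊕ ℤ/9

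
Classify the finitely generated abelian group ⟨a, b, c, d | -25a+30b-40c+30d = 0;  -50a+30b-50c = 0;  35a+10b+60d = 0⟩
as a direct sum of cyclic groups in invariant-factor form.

Answer: M ≅ ℤ^1 ⊕ ℤ/5 ⊕ ℤ/10 ⊕ ℤ/30

Derivation:
rank_ℚ(R)=3; free=4−3=1
SNF(R) diag = [5, 10, 30] → torsion [5, 10, 30]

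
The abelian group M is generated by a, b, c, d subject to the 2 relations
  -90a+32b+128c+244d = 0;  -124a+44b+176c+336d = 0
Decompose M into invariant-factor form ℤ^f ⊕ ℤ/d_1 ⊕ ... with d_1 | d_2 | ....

Answer: M ≅ ℤ^2 ⊕ ℤ/2 ⊕ ℤ/4

Derivation:
rank_ℚ(R)=2; free=4−2=2
SNF(R) diag = [2, 4] → torsion [2, 4]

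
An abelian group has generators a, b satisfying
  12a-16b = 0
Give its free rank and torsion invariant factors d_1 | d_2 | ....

rank_ℚ(R)=1; free=2−1=1
SNF(R) diag = [4] → torsion [4]

Answer: M ≅ ℤ^1 ⊕ ℤ/4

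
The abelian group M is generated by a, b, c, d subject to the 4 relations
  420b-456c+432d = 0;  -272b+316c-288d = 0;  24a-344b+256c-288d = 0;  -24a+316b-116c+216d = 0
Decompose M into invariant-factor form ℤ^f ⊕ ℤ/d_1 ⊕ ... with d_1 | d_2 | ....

rank_ℚ(R)=4; free=4−4=0
SNF(R) diag = [4, 12, 24, 72] → torsion [4, 12, 24, 72]

Answer: M ≅ ℤ/4 ⊕ ℤ/12 ⊕ ℤ/24 ⊕ ℤ/72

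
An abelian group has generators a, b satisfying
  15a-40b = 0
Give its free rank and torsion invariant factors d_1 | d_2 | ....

Answer: M ≅ ℤ^1 ⊕ ℤ/5

Derivation:
rank_ℚ(R)=1; free=2−1=1
SNF(R) diag = [5] → torsion [5]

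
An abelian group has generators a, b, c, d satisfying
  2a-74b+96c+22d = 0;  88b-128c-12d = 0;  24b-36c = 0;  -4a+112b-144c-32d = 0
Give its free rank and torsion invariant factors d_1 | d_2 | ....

Answer: M ≅ ℤ/2 ⊕ ℤ/4 ⊕ ℤ/12 ⊕ ℤ/12

Derivation:
rank_ℚ(R)=4; free=4−4=0
SNF(R) diag = [2, 4, 12, 12] → torsion [2, 4, 12, 12]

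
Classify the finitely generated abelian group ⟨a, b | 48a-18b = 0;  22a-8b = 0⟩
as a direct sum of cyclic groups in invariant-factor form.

Answer: M ≅ ℤ/2 ⊕ ℤ/6

Derivation:
rank_ℚ(R)=2; free=2−2=0
SNF(R) diag = [2, 6] → torsion [2, 6]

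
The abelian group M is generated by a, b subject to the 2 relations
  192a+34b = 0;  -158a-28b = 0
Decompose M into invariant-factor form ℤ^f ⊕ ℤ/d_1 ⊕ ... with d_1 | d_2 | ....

Answer: M ≅ ℤ/2 ⊕ ℤ/2

Derivation:
rank_ℚ(R)=2; free=2−2=0
SNF(R) diag = [2, 2] → torsion [2, 2]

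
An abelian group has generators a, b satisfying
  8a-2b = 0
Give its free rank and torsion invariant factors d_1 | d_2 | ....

rank_ℚ(R)=1; free=2−1=1
SNF(R) diag = [2] → torsion [2]

Answer: M ≅ ℤ^1 ⊕ ℤ/2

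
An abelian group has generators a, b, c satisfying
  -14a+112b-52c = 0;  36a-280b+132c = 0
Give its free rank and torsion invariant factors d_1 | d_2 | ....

Answer: M ≅ ℤ^1 ⊕ ℤ/2 ⊕ ℤ/4

Derivation:
rank_ℚ(R)=2; free=3−2=1
SNF(R) diag = [2, 4] → torsion [2, 4]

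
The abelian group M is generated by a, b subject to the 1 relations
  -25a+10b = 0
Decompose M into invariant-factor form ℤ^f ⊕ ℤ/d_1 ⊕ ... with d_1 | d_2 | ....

Answer: M ≅ ℤ^1 ⊕ ℤ/5

Derivation:
rank_ℚ(R)=1; free=2−1=1
SNF(R) diag = [5] → torsion [5]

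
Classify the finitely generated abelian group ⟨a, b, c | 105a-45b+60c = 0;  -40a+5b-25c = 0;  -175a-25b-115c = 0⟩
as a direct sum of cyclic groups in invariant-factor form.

rank_ℚ(R)=3; free=3−3=0
SNF(R) diag = [5, 15, 45] → torsion [5, 15, 45]

Answer: M ≅ ℤ/5 ⊕ ℤ/15 ⊕ ℤ/45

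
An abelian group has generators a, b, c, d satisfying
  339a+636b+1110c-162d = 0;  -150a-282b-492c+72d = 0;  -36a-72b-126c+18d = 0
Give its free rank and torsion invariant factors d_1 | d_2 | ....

rank_ℚ(R)=3; free=4−3=1
SNF(R) diag = [3, 6, 18] → torsion [3, 6, 18]

Answer: M ≅ ℤ^1 ⊕ ℤ/3 ⊕ ℤ/6 ⊕ ℤ/18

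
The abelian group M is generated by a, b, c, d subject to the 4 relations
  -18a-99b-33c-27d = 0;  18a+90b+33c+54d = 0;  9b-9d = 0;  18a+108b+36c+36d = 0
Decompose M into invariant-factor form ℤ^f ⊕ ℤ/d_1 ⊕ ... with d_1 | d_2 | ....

Answer: M ≅ ℤ/3 ⊕ ℤ/9 ⊕ ℤ/18 ⊕ ℤ/18

Derivation:
rank_ℚ(R)=4; free=4−4=0
SNF(R) diag = [3, 9, 18, 18] → torsion [3, 9, 18, 18]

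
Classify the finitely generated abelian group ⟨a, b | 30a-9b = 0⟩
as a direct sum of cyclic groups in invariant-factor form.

rank_ℚ(R)=1; free=2−1=1
SNF(R) diag = [3] → torsion [3]

Answer: M ≅ ℤ^1 ⊕ ℤ/3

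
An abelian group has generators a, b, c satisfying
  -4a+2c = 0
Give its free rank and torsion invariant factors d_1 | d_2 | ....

Answer: M ≅ ℤ^2 ⊕ ℤ/2

Derivation:
rank_ℚ(R)=1; free=3−1=2
SNF(R) diag = [2] → torsion [2]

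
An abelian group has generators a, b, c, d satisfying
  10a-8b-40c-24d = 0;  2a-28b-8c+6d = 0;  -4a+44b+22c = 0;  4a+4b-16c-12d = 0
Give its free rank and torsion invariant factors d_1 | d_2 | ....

Answer: M ≅ ℤ/2 ⊕ ℤ/6 ⊕ ℤ/6 ⊕ ℤ/12

Derivation:
rank_ℚ(R)=4; free=4−4=0
SNF(R) diag = [2, 6, 6, 12] → torsion [2, 6, 6, 12]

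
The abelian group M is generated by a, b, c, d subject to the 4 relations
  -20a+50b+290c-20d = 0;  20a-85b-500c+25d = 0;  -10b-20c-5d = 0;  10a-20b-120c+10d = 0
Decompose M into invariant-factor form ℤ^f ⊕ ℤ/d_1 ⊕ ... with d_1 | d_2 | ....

rank_ℚ(R)=4; free=4−4=0
SNF(R) diag = [5, 5, 10, 10] → torsion [5, 5, 10, 10]

Answer: M ≅ ℤ/5 ⊕ ℤ/5 ⊕ ℤ/10 ⊕ ℤ/10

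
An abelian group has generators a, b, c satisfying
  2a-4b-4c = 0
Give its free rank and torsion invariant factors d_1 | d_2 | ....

Answer: M ≅ ℤ^2 ⊕ ℤ/2

Derivation:
rank_ℚ(R)=1; free=3−1=2
SNF(R) diag = [2] → torsion [2]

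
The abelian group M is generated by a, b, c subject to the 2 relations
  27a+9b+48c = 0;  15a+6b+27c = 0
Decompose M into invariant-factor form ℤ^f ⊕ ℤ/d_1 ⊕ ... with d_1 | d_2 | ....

Answer: M ≅ ℤ^1 ⊕ ℤ/3 ⊕ ℤ/3

Derivation:
rank_ℚ(R)=2; free=3−2=1
SNF(R) diag = [3, 3] → torsion [3, 3]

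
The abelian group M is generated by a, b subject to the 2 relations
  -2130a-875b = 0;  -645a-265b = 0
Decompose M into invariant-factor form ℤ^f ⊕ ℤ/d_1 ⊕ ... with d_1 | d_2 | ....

Answer: M ≅ ℤ/5 ⊕ ℤ/15

Derivation:
rank_ℚ(R)=2; free=2−2=0
SNF(R) diag = [5, 15] → torsion [5, 15]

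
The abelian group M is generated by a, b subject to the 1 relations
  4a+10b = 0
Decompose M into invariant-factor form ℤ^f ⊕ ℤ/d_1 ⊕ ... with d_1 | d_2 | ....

rank_ℚ(R)=1; free=2−1=1
SNF(R) diag = [2] → torsion [2]

Answer: M ≅ ℤ^1 ⊕ ℤ/2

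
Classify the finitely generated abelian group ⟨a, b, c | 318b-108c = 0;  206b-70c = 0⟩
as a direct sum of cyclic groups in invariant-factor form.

Answer: M ≅ ℤ^1 ⊕ ℤ/2 ⊕ ℤ/6

Derivation:
rank_ℚ(R)=2; free=3−2=1
SNF(R) diag = [2, 6] → torsion [2, 6]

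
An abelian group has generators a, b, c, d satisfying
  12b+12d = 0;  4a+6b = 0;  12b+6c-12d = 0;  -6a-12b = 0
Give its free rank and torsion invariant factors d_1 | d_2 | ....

rank_ℚ(R)=4; free=4−4=0
SNF(R) diag = [2, 6, 6, 12] → torsion [2, 6, 6, 12]

Answer: M ≅ ℤ/2 ⊕ ℤ/6 ⊕ ℤ/6 ⊕ ℤ/12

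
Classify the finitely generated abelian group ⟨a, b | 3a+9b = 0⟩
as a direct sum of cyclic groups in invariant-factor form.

rank_ℚ(R)=1; free=2−1=1
SNF(R) diag = [3] → torsion [3]

Answer: M ≅ ℤ^1 ⊕ ℤ/3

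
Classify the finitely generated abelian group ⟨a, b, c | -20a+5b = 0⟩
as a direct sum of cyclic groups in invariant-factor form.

rank_ℚ(R)=1; free=3−1=2
SNF(R) diag = [5] → torsion [5]

Answer: M ≅ ℤ^2 ⊕ ℤ/5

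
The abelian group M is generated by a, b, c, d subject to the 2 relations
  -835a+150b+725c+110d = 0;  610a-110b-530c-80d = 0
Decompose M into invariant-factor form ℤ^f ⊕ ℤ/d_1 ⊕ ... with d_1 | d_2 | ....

Answer: M ≅ ℤ^2 ⊕ ℤ/5 ⊕ ℤ/10

Derivation:
rank_ℚ(R)=2; free=4−2=2
SNF(R) diag = [5, 10] → torsion [5, 10]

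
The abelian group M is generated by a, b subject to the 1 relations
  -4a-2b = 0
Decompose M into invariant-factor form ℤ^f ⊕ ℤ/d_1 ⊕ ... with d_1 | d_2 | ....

Answer: M ≅ ℤ^1 ⊕ ℤ/2

Derivation:
rank_ℚ(R)=1; free=2−1=1
SNF(R) diag = [2] → torsion [2]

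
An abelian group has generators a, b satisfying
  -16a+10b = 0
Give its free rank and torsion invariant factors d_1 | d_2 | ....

rank_ℚ(R)=1; free=2−1=1
SNF(R) diag = [2] → torsion [2]

Answer: M ≅ ℤ^1 ⊕ ℤ/2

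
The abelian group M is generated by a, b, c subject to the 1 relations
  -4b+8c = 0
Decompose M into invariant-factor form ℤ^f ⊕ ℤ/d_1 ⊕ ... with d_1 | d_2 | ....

rank_ℚ(R)=1; free=3−1=2
SNF(R) diag = [4] → torsion [4]

Answer: M ≅ ℤ^2 ⊕ ℤ/4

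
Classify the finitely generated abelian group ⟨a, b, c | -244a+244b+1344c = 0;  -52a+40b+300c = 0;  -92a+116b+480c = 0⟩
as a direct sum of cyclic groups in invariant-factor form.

Answer: M ≅ ℤ/4 ⊕ ℤ/12 ⊕ ℤ/24

Derivation:
rank_ℚ(R)=3; free=3−3=0
SNF(R) diag = [4, 12, 24] → torsion [4, 12, 24]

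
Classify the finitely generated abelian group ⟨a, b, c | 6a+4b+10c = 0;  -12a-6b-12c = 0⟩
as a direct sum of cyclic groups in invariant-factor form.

rank_ℚ(R)=2; free=3−2=1
SNF(R) diag = [2, 6] → torsion [2, 6]

Answer: M ≅ ℤ^1 ⊕ ℤ/2 ⊕ ℤ/6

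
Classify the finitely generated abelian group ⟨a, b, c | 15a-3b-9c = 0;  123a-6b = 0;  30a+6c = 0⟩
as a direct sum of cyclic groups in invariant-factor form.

Answer: M ≅ ℤ/3 ⊕ ℤ/3 ⊕ ℤ/6

Derivation:
rank_ℚ(R)=3; free=3−3=0
SNF(R) diag = [3, 3, 6] → torsion [3, 3, 6]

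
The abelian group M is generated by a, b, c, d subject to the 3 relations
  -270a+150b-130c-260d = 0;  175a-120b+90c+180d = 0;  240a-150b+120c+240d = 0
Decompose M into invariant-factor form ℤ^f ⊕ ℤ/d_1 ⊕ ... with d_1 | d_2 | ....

rank_ℚ(R)=3; free=4−3=1
SNF(R) diag = [5, 10, 30] → torsion [5, 10, 30]

Answer: M ≅ ℤ^1 ⊕ ℤ/5 ⊕ ℤ/10 ⊕ ℤ/30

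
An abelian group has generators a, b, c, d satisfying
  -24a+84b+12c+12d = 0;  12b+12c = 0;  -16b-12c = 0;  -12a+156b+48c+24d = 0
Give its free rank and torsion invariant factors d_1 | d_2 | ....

rank_ℚ(R)=4; free=4−4=0
SNF(R) diag = [4, 12, 12, 36] → torsion [4, 12, 12, 36]

Answer: M ≅ ℤ/4 ⊕ ℤ/12 ⊕ ℤ/12 ⊕ ℤ/36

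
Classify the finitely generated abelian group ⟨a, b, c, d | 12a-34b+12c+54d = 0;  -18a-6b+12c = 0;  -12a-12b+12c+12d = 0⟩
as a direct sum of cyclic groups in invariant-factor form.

rank_ℚ(R)=3; free=4−3=1
SNF(R) diag = [2, 6, 12] → torsion [2, 6, 12]

Answer: M ≅ ℤ^1 ⊕ ℤ/2 ⊕ ℤ/6 ⊕ ℤ/12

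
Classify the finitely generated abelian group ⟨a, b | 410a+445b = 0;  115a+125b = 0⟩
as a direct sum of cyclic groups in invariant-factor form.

Answer: M ≅ ℤ/5 ⊕ ℤ/15

Derivation:
rank_ℚ(R)=2; free=2−2=0
SNF(R) diag = [5, 15] → torsion [5, 15]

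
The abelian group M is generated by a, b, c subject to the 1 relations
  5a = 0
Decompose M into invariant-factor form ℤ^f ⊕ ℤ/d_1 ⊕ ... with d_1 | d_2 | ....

Answer: M ≅ ℤ^2 ⊕ ℤ/5

Derivation:
rank_ℚ(R)=1; free=3−1=2
SNF(R) diag = [5] → torsion [5]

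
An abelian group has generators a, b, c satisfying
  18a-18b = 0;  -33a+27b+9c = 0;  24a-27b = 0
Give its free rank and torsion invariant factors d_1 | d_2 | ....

rank_ℚ(R)=3; free=3−3=0
SNF(R) diag = [3, 9, 18] → torsion [3, 9, 18]

Answer: M ≅ ℤ/3 ⊕ ℤ/9 ⊕ ℤ/18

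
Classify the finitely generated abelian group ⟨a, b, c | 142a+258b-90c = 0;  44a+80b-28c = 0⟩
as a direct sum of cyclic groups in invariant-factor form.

rank_ℚ(R)=2; free=3−2=1
SNF(R) diag = [2, 4] → torsion [2, 4]

Answer: M ≅ ℤ^1 ⊕ ℤ/2 ⊕ ℤ/4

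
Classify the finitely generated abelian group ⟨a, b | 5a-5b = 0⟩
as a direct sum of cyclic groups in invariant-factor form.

rank_ℚ(R)=1; free=2−1=1
SNF(R) diag = [5] → torsion [5]

Answer: M ≅ ℤ^1 ⊕ ℤ/5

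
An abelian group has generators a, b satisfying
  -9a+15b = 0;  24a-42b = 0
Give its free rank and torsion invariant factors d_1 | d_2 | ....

Answer: M ≅ ℤ/3 ⊕ ℤ/6

Derivation:
rank_ℚ(R)=2; free=2−2=0
SNF(R) diag = [3, 6] → torsion [3, 6]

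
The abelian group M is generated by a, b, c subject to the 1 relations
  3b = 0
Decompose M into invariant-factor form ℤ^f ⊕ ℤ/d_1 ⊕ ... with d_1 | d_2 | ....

Answer: M ≅ ℤ^2 ⊕ ℤ/3

Derivation:
rank_ℚ(R)=1; free=3−1=2
SNF(R) diag = [3] → torsion [3]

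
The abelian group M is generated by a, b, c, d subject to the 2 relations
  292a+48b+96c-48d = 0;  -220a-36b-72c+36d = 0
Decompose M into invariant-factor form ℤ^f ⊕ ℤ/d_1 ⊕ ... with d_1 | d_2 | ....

rank_ℚ(R)=2; free=4−2=2
SNF(R) diag = [4, 12] → torsion [4, 12]

Answer: M ≅ ℤ^2 ⊕ ℤ/4 ⊕ ℤ/12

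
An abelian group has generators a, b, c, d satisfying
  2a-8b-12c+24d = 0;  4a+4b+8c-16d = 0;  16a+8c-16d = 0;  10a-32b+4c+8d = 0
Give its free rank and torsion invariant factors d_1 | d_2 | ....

Answer: M ≅ ℤ/2 ⊕ ℤ/4 ⊕ ℤ/8 ⊕ ℤ/16

Derivation:
rank_ℚ(R)=4; free=4−4=0
SNF(R) diag = [2, 4, 8, 16] → torsion [2, 4, 8, 16]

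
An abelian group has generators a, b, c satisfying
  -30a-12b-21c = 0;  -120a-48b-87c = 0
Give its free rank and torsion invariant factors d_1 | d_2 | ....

Answer: M ≅ ℤ^1 ⊕ ℤ/3 ⊕ ℤ/6

Derivation:
rank_ℚ(R)=2; free=3−2=1
SNF(R) diag = [3, 6] → torsion [3, 6]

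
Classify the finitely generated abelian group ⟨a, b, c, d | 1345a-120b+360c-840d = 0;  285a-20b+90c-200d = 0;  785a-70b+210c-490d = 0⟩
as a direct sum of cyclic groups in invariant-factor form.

Answer: M ≅ ℤ^1 ⊕ ℤ/5 ⊕ ℤ/10 ⊕ ℤ/30

Derivation:
rank_ℚ(R)=3; free=4−3=1
SNF(R) diag = [5, 10, 30] → torsion [5, 10, 30]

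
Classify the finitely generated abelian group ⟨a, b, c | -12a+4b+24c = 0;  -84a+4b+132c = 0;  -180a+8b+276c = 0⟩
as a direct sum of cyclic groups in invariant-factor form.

rank_ℚ(R)=3; free=3−3=0
SNF(R) diag = [4, 12, 36] → torsion [4, 12, 36]

Answer: M ≅ ℤ/4 ⊕ ℤ/12 ⊕ ℤ/36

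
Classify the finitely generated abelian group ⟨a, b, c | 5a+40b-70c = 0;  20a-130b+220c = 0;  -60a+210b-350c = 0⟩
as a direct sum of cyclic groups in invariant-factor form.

Answer: M ≅ ℤ/5 ⊕ ℤ/10 ⊕ ℤ/10

Derivation:
rank_ℚ(R)=3; free=3−3=0
SNF(R) diag = [5, 10, 10] → torsion [5, 10, 10]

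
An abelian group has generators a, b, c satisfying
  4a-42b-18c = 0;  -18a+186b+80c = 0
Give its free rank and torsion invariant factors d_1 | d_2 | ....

Answer: M ≅ ℤ^1 ⊕ ℤ/2 ⊕ ℤ/2

Derivation:
rank_ℚ(R)=2; free=3−2=1
SNF(R) diag = [2, 2] → torsion [2, 2]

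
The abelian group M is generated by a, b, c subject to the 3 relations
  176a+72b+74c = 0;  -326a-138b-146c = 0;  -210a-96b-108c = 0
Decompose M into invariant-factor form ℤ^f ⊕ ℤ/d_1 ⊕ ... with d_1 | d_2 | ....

rank_ℚ(R)=3; free=3−3=0
SNF(R) diag = [2, 6, 18] → torsion [2, 6, 18]

Answer: M ≅ ℤ/2 ⊕ ℤ/6 ⊕ ℤ/18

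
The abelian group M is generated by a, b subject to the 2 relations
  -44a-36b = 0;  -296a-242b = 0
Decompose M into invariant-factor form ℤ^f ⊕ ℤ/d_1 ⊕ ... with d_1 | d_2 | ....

Answer: M ≅ ℤ/2 ⊕ ℤ/4

Derivation:
rank_ℚ(R)=2; free=2−2=0
SNF(R) diag = [2, 4] → torsion [2, 4]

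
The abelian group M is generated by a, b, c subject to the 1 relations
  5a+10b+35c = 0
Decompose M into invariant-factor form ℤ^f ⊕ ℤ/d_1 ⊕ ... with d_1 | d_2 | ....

rank_ℚ(R)=1; free=3−1=2
SNF(R) diag = [5] → torsion [5]

Answer: M ≅ ℤ^2 ⊕ ℤ/5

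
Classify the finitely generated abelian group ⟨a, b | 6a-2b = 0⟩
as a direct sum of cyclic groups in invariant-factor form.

Answer: M ≅ ℤ^1 ⊕ ℤ/2

Derivation:
rank_ℚ(R)=1; free=2−1=1
SNF(R) diag = [2] → torsion [2]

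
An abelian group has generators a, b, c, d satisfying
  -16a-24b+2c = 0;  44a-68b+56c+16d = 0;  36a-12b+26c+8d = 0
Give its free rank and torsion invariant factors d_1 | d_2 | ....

rank_ℚ(R)=3; free=4−3=1
SNF(R) diag = [2, 4, 8] → torsion [2, 4, 8]

Answer: M ≅ ℤ^1 ⊕ ℤ/2 ⊕ ℤ/4 ⊕ ℤ/8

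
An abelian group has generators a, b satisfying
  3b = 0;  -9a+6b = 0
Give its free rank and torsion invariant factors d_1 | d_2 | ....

Answer: M ≅ ℤ/3 ⊕ ℤ/9

Derivation:
rank_ℚ(R)=2; free=2−2=0
SNF(R) diag = [3, 9] → torsion [3, 9]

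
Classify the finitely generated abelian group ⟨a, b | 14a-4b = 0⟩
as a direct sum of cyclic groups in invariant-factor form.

rank_ℚ(R)=1; free=2−1=1
SNF(R) diag = [2] → torsion [2]

Answer: M ≅ ℤ^1 ⊕ ℤ/2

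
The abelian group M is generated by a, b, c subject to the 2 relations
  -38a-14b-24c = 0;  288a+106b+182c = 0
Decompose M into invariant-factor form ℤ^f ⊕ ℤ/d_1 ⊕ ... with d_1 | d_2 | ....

rank_ℚ(R)=2; free=3−2=1
SNF(R) diag = [2, 2] → torsion [2, 2]

Answer: M ≅ ℤ^1 ⊕ ℤ/2 ⊕ ℤ/2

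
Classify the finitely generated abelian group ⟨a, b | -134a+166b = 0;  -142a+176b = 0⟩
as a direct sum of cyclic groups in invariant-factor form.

rank_ℚ(R)=2; free=2−2=0
SNF(R) diag = [2, 6] → torsion [2, 6]

Answer: M ≅ ℤ/2 ⊕ ℤ/6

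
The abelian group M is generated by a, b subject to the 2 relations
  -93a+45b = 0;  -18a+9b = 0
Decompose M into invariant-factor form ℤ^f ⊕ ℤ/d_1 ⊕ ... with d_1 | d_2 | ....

Answer: M ≅ ℤ/3 ⊕ ℤ/9

Derivation:
rank_ℚ(R)=2; free=2−2=0
SNF(R) diag = [3, 9] → torsion [3, 9]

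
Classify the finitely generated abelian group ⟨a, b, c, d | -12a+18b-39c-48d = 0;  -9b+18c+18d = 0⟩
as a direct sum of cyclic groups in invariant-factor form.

rank_ℚ(R)=2; free=4−2=2
SNF(R) diag = [3, 9] → torsion [3, 9]

Answer: M ≅ ℤ^2 ⊕ ℤ/3 ⊕ ℤ/9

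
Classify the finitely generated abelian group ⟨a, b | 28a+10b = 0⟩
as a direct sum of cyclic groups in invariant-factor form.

rank_ℚ(R)=1; free=2−1=1
SNF(R) diag = [2] → torsion [2]

Answer: M ≅ ℤ^1 ⊕ ℤ/2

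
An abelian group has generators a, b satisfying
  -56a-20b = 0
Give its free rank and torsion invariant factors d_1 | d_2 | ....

rank_ℚ(R)=1; free=2−1=1
SNF(R) diag = [4] → torsion [4]

Answer: M ≅ ℤ^1 ⊕ ℤ/4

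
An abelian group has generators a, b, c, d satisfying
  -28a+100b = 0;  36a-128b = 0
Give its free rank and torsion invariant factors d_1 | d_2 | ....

rank_ℚ(R)=2; free=4−2=2
SNF(R) diag = [4, 4] → torsion [4, 4]

Answer: M ≅ ℤ^2 ⊕ ℤ/4 ⊕ ℤ/4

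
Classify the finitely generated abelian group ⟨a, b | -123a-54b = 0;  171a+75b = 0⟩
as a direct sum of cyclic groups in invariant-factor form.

rank_ℚ(R)=2; free=2−2=0
SNF(R) diag = [3, 3] → torsion [3, 3]

Answer: M ≅ ℤ/3 ⊕ ℤ/3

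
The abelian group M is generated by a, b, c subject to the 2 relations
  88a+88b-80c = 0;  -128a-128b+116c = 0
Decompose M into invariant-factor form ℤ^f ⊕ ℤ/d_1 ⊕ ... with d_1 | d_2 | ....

rank_ℚ(R)=2; free=3−2=1
SNF(R) diag = [4, 8] → torsion [4, 8]

Answer: M ≅ ℤ^1 ⊕ ℤ/4 ⊕ ℤ/8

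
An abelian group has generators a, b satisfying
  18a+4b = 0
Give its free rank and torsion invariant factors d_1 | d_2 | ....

Answer: M ≅ ℤ^1 ⊕ ℤ/2

Derivation:
rank_ℚ(R)=1; free=2−1=1
SNF(R) diag = [2] → torsion [2]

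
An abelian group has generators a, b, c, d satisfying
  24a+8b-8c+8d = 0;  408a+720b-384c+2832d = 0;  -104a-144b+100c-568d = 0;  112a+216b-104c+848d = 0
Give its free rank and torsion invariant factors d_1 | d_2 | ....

rank_ℚ(R)=4; free=4−4=0
SNF(R) diag = [4, 8, 24, 72] → torsion [4, 8, 24, 72]

Answer: M ≅ ℤ/4 ⊕ ℤ/8 ⊕ ℤ/24 ⊕ ℤ/72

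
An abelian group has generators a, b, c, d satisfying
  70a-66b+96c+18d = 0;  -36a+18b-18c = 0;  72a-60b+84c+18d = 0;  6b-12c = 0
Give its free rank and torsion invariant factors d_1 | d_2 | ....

rank_ℚ(R)=4; free=4−4=0
SNF(R) diag = [2, 6, 18, 18] → torsion [2, 6, 18, 18]

Answer: M ≅ ℤ/2 ⊕ ℤ/6 ⊕ ℤ/18 ⊕ ℤ/18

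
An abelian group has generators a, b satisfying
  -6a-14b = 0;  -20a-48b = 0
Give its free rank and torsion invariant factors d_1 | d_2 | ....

rank_ℚ(R)=2; free=2−2=0
SNF(R) diag = [2, 4] → torsion [2, 4]

Answer: M ≅ ℤ/2 ⊕ ℤ/4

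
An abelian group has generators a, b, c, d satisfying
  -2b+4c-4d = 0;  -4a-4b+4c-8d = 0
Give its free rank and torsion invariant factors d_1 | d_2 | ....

Answer: M ≅ ℤ^2 ⊕ ℤ/2 ⊕ ℤ/4

Derivation:
rank_ℚ(R)=2; free=4−2=2
SNF(R) diag = [2, 4] → torsion [2, 4]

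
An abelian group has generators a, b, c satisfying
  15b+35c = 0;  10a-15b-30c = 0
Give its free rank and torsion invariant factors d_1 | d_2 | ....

rank_ℚ(R)=2; free=3−2=1
SNF(R) diag = [5, 5] → torsion [5, 5]

Answer: M ≅ ℤ^1 ⊕ ℤ/5 ⊕ ℤ/5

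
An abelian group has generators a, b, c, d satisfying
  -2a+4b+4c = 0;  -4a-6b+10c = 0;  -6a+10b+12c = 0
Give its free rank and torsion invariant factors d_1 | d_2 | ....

rank_ℚ(R)=3; free=4−3=1
SNF(R) diag = [2, 2, 2] → torsion [2, 2, 2]

Answer: M ≅ ℤ^1 ⊕ ℤ/2 ⊕ ℤ/2 ⊕ ℤ/2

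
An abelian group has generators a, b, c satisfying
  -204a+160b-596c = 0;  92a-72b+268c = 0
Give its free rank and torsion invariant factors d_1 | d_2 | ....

Answer: M ≅ ℤ^1 ⊕ ℤ/4 ⊕ ℤ/8

Derivation:
rank_ℚ(R)=2; free=3−2=1
SNF(R) diag = [4, 8] → torsion [4, 8]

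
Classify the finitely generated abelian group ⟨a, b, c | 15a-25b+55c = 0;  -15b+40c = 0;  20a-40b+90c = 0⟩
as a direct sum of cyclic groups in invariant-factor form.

rank_ℚ(R)=3; free=3−3=0
SNF(R) diag = [5, 5, 10] → torsion [5, 5, 10]

Answer: M ≅ ℤ/5 ⊕ ℤ/5 ⊕ ℤ/10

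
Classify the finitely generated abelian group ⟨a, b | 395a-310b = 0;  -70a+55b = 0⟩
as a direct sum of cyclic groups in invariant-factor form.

Answer: M ≅ ℤ/5 ⊕ ℤ/5

Derivation:
rank_ℚ(R)=2; free=2−2=0
SNF(R) diag = [5, 5] → torsion [5, 5]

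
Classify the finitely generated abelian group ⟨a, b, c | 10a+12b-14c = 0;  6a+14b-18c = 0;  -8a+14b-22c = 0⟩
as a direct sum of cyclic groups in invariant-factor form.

rank_ℚ(R)=3; free=3−3=0
SNF(R) diag = [2, 2, 2] → torsion [2, 2, 2]

Answer: M ≅ ℤ/2 ⊕ ℤ/2 ⊕ ℤ/2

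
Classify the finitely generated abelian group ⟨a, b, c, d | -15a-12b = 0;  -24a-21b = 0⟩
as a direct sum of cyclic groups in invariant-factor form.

Answer: M ≅ ℤ^2 ⊕ ℤ/3 ⊕ ℤ/9

Derivation:
rank_ℚ(R)=2; free=4−2=2
SNF(R) diag = [3, 9] → torsion [3, 9]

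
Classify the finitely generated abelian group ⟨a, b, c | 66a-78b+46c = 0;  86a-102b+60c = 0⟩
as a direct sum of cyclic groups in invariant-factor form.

Answer: M ≅ ℤ^1 ⊕ ℤ/2 ⊕ ℤ/2

Derivation:
rank_ℚ(R)=2; free=3−2=1
SNF(R) diag = [2, 2] → torsion [2, 2]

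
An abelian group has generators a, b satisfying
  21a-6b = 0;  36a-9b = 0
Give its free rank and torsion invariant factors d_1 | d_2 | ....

Answer: M ≅ ℤ/3 ⊕ ℤ/9

Derivation:
rank_ℚ(R)=2; free=2−2=0
SNF(R) diag = [3, 9] → torsion [3, 9]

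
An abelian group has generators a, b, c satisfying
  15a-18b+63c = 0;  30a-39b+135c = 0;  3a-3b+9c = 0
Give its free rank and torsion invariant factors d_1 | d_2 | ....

Answer: M ≅ ℤ/3 ⊕ ℤ/3 ⊕ ℤ/9

Derivation:
rank_ℚ(R)=3; free=3−3=0
SNF(R) diag = [3, 3, 9] → torsion [3, 3, 9]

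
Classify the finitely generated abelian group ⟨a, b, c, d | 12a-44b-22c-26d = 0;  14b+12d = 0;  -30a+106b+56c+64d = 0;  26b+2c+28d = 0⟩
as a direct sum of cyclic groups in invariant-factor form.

rank_ℚ(R)=4; free=4−4=0
SNF(R) diag = [2, 2, 6, 6] → torsion [2, 2, 6, 6]

Answer: M ≅ ℤ/2 ⊕ ℤ/2 ⊕ ℤ/6 ⊕ ℤ/6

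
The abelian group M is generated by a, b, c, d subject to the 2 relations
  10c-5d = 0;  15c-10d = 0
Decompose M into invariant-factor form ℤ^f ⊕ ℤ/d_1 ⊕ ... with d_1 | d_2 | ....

Answer: M ≅ ℤ^2 ⊕ ℤ/5 ⊕ ℤ/5

Derivation:
rank_ℚ(R)=2; free=4−2=2
SNF(R) diag = [5, 5] → torsion [5, 5]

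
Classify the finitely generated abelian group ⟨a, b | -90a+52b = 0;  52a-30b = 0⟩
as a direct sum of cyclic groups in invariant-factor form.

rank_ℚ(R)=2; free=2−2=0
SNF(R) diag = [2, 2] → torsion [2, 2]

Answer: M ≅ ℤ/2 ⊕ ℤ/2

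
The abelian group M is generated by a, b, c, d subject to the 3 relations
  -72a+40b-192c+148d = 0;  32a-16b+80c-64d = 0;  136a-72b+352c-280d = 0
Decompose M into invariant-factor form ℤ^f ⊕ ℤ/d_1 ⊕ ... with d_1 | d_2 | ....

rank_ℚ(R)=3; free=4−3=1
SNF(R) diag = [4, 8, 16] → torsion [4, 8, 16]

Answer: M ≅ ℤ^1 ⊕ ℤ/4 ⊕ ℤ/8 ⊕ ℤ/16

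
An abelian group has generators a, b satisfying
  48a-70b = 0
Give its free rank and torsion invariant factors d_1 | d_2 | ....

Answer: M ≅ ℤ^1 ⊕ ℤ/2

Derivation:
rank_ℚ(R)=1; free=2−1=1
SNF(R) diag = [2] → torsion [2]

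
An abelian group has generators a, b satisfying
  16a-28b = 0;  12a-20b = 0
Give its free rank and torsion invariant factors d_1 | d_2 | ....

Answer: M ≅ ℤ/4 ⊕ ℤ/4

Derivation:
rank_ℚ(R)=2; free=2−2=0
SNF(R) diag = [4, 4] → torsion [4, 4]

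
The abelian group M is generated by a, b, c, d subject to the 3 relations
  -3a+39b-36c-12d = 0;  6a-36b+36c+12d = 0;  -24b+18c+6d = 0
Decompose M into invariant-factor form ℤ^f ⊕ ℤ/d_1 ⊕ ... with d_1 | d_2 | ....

rank_ℚ(R)=3; free=4−3=1
SNF(R) diag = [3, 6, 6] → torsion [3, 6, 6]

Answer: M ≅ ℤ^1 ⊕ ℤ/3 ⊕ ℤ/6 ⊕ ℤ/6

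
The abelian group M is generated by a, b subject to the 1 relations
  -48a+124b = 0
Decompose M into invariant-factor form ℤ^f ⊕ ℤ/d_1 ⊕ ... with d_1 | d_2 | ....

rank_ℚ(R)=1; free=2−1=1
SNF(R) diag = [4] → torsion [4]

Answer: M ≅ ℤ^1 ⊕ ℤ/4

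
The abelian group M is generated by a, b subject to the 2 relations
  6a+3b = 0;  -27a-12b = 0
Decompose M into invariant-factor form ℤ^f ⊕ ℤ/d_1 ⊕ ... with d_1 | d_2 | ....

Answer: M ≅ ℤ/3 ⊕ ℤ/3

Derivation:
rank_ℚ(R)=2; free=2−2=0
SNF(R) diag = [3, 3] → torsion [3, 3]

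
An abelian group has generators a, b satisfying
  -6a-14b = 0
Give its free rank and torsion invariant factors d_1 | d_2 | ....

rank_ℚ(R)=1; free=2−1=1
SNF(R) diag = [2] → torsion [2]

Answer: M ≅ ℤ^1 ⊕ ℤ/2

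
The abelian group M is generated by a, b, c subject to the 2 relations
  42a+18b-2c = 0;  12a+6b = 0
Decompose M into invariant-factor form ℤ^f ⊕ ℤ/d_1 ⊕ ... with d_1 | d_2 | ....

Answer: M ≅ ℤ^1 ⊕ ℤ/2 ⊕ ℤ/6

Derivation:
rank_ℚ(R)=2; free=3−2=1
SNF(R) diag = [2, 6] → torsion [2, 6]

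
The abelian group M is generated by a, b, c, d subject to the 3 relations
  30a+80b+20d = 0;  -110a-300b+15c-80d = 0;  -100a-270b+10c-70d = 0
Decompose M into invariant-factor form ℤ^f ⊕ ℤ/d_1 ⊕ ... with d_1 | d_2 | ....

Answer: M ≅ ℤ^1 ⊕ ℤ/5 ⊕ ℤ/10 ⊕ ℤ/10

Derivation:
rank_ℚ(R)=3; free=4−3=1
SNF(R) diag = [5, 10, 10] → torsion [5, 10, 10]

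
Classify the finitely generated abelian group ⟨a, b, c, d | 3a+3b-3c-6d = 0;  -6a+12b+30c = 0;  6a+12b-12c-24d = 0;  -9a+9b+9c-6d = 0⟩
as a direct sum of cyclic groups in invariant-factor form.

Answer: M ≅ ℤ/3 ⊕ ℤ/6 ⊕ ℤ/6 ⊕ ℤ/12

Derivation:
rank_ℚ(R)=4; free=4−4=0
SNF(R) diag = [3, 6, 6, 12] → torsion [3, 6, 6, 12]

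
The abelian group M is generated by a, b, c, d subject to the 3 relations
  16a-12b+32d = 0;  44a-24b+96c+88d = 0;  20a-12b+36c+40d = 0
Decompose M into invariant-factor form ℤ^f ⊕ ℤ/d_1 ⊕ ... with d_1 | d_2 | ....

rank_ℚ(R)=3; free=4−3=1
SNF(R) diag = [4, 12, 12] → torsion [4, 12, 12]

Answer: M ≅ ℤ^1 ⊕ ℤ/4 ⊕ ℤ/12 ⊕ ℤ/12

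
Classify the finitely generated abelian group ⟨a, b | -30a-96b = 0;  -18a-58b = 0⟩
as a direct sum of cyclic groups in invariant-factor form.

rank_ℚ(R)=2; free=2−2=0
SNF(R) diag = [2, 6] → torsion [2, 6]

Answer: M ≅ ℤ/2 ⊕ ℤ/6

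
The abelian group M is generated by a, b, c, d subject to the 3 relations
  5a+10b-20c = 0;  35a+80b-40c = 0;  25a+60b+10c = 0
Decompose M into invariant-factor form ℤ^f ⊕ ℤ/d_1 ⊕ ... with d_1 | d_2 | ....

rank_ℚ(R)=3; free=4−3=1
SNF(R) diag = [5, 10, 10] → torsion [5, 10, 10]

Answer: M ≅ ℤ^1 ⊕ ℤ/5 ⊕ ℤ/10 ⊕ ℤ/10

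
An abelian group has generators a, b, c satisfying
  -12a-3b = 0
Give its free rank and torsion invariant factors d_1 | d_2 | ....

Answer: M ≅ ℤ^2 ⊕ ℤ/3

Derivation:
rank_ℚ(R)=1; free=3−1=2
SNF(R) diag = [3] → torsion [3]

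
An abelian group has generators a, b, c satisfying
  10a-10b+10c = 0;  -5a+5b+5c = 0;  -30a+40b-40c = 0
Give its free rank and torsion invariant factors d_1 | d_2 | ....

rank_ℚ(R)=3; free=3−3=0
SNF(R) diag = [5, 10, 20] → torsion [5, 10, 20]

Answer: M ≅ ℤ/5 ⊕ ℤ/10 ⊕ ℤ/20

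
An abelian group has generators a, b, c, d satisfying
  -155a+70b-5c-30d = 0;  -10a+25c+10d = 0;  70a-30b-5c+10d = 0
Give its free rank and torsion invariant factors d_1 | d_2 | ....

rank_ℚ(R)=3; free=4−3=1
SNF(R) diag = [5, 5, 10] → torsion [5, 5, 10]

Answer: M ≅ ℤ^1 ⊕ ℤ/5 ⊕ ℤ/5 ⊕ ℤ/10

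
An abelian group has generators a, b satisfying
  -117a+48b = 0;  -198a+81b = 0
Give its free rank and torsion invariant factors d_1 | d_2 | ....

Answer: M ≅ ℤ/3 ⊕ ℤ/9

Derivation:
rank_ℚ(R)=2; free=2−2=0
SNF(R) diag = [3, 9] → torsion [3, 9]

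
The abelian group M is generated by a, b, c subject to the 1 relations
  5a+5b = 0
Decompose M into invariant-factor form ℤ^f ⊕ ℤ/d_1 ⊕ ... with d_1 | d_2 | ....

Answer: M ≅ ℤ^2 ⊕ ℤ/5

Derivation:
rank_ℚ(R)=1; free=3−1=2
SNF(R) diag = [5] → torsion [5]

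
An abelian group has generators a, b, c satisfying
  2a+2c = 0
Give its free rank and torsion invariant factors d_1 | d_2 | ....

rank_ℚ(R)=1; free=3−1=2
SNF(R) diag = [2] → torsion [2]

Answer: M ≅ ℤ^2 ⊕ ℤ/2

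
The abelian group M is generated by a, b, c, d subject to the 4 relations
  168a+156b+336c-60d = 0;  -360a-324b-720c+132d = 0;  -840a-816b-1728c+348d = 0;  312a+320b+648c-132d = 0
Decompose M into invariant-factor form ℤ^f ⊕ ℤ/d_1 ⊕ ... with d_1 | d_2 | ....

rank_ℚ(R)=4; free=4−4=0
SNF(R) diag = [4, 12, 24, 48] → torsion [4, 12, 24, 48]

Answer: M ≅ ℤ/4 ⊕ ℤ/12 ⊕ ℤ/24 ⊕ ℤ/48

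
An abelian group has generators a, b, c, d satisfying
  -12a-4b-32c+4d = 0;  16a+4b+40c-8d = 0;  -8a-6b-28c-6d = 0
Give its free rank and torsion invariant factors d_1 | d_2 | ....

Answer: M ≅ ℤ^1 ⊕ ℤ/2 ⊕ ℤ/4 ⊕ ℤ/4

Derivation:
rank_ℚ(R)=3; free=4−3=1
SNF(R) diag = [2, 4, 4] → torsion [2, 4, 4]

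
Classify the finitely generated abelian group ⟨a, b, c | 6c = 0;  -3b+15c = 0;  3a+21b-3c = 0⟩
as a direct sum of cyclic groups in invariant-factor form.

Answer: M ≅ ℤ/3 ⊕ ℤ/3 ⊕ ℤ/6

Derivation:
rank_ℚ(R)=3; free=3−3=0
SNF(R) diag = [3, 3, 6] → torsion [3, 3, 6]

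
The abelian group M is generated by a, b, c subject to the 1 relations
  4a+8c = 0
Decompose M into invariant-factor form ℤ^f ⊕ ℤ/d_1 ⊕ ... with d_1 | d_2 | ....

Answer: M ≅ ℤ^2 ⊕ ℤ/4

Derivation:
rank_ℚ(R)=1; free=3−1=2
SNF(R) diag = [4] → torsion [4]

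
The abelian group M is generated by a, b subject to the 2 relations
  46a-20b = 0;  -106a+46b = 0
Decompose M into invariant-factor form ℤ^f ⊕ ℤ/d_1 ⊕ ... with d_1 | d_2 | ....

Answer: M ≅ ℤ/2 ⊕ ℤ/2

Derivation:
rank_ℚ(R)=2; free=2−2=0
SNF(R) diag = [2, 2] → torsion [2, 2]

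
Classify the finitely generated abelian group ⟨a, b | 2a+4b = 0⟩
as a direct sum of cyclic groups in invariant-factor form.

rank_ℚ(R)=1; free=2−1=1
SNF(R) diag = [2] → torsion [2]

Answer: M ≅ ℤ^1 ⊕ ℤ/2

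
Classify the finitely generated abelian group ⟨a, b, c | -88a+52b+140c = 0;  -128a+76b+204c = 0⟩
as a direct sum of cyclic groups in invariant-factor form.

Answer: M ≅ ℤ^1 ⊕ ℤ/4 ⊕ ℤ/8

Derivation:
rank_ℚ(R)=2; free=3−2=1
SNF(R) diag = [4, 8] → torsion [4, 8]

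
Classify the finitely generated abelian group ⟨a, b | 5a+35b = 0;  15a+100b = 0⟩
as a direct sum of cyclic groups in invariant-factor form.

Answer: M ≅ ℤ/5 ⊕ ℤ/5

Derivation:
rank_ℚ(R)=2; free=2−2=0
SNF(R) diag = [5, 5] → torsion [5, 5]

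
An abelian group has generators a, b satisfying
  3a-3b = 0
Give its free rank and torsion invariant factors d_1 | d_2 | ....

rank_ℚ(R)=1; free=2−1=1
SNF(R) diag = [3] → torsion [3]

Answer: M ≅ ℤ^1 ⊕ ℤ/3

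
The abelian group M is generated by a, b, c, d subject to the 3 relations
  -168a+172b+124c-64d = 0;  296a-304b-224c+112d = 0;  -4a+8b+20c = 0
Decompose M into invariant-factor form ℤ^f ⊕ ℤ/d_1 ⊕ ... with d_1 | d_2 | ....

Answer: M ≅ ℤ^1 ⊕ ℤ/4 ⊕ ℤ/4 ⊕ ℤ/8

Derivation:
rank_ℚ(R)=3; free=4−3=1
SNF(R) diag = [4, 4, 8] → torsion [4, 4, 8]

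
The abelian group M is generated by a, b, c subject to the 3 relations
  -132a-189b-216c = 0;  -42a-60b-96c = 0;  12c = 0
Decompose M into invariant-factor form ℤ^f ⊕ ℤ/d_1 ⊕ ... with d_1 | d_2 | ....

Answer: M ≅ ℤ/3 ⊕ ℤ/6 ⊕ ℤ/12

Derivation:
rank_ℚ(R)=3; free=3−3=0
SNF(R) diag = [3, 6, 12] → torsion [3, 6, 12]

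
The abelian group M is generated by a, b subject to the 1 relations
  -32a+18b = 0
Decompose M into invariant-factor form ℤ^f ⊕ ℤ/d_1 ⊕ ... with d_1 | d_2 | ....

Answer: M ≅ ℤ^1 ⊕ ℤ/2

Derivation:
rank_ℚ(R)=1; free=2−1=1
SNF(R) diag = [2] → torsion [2]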